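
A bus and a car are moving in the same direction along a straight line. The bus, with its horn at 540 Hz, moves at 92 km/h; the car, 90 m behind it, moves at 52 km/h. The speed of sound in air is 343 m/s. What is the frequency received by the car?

92 km/h = 25.56 m/s; 52 km/h = 14.44 m/s.
The car is behind, so the bus is moving away from it while the car is moving toward the bus.
With source receding and observer approaching, f' = f · (v + v_o)/(v + v_s).
f' = 540 × (343 + 14.44)/(343 + 25.56) = 540 × 357.44/368.56 ≈ 524 Hz.

524 Hz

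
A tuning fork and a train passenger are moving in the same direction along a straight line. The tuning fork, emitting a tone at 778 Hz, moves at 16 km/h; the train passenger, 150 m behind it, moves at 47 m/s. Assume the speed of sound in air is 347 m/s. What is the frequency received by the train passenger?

16 km/h = 4.444 m/s.
The train passenger is behind, so the tuning fork is moving away from it while the train passenger is moving toward the tuning fork.
With source receding and observer approaching, f' = f · (v + v_o)/(v + v_s).
f' = 778 × (347 + 47)/(347 + 4.444) = 778 × 394/351.44 ≈ 872 Hz.

872 Hz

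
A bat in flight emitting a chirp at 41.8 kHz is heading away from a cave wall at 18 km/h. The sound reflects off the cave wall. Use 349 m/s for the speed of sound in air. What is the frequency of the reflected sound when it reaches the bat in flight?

18 km/h = 5 m/s.
The cave wall receives the sound from a moving source: f₁ = f₀ · v/(v + v_e) = 41.8 × 349/354 ≈ 41.2 kHz.
On the return leg the bat in flight is a moving observer: f₂ = f₁ · (v − v_e)/v = 41.2 × 344/349 ≈ 40.6 kHz.

40.6 kHz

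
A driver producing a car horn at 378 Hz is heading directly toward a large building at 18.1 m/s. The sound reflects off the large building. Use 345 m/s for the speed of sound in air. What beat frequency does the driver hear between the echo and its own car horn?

41.9 Hz

The large building receives the sound from a moving source: f₁ = f₀ · v/(v − v_e) = 378 × 345/326.9 ≈ 398.9 Hz.
On the return leg the driver is a moving observer: f₂ = f₁ · (v + v_e)/v = 398.9 × 363.1/345 ≈ 419.9 Hz.
Beat against the emitted tone: |f₂ − f₀| = 2v_e·f₀/(v − v_e) = 2 × 18.1 × 378/326.9 ≈ 41.9 Hz.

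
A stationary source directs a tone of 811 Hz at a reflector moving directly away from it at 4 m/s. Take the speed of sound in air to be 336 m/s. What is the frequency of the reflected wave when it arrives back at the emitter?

The reflector first receives the wave as a moving observer: f₁ = f₀ · (v − u)/v = 811 × (336 − 4)/336 ≈ 801 Hz.
On reflection it acts as a source moving away from the stationary detector: f₂ = f₁ · v/(v + u) = 801 × 336/340 ≈ 792 Hz.

792 Hz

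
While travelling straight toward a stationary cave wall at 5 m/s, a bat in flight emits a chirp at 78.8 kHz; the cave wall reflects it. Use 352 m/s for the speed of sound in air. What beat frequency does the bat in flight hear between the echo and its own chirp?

2271 Hz

The cave wall receives the sound from a moving source: f₁ = f₀ · v/(v − v_e) = 78.8 × 352/347 ≈ 79.94 kHz.
On the return leg the bat in flight is a moving observer: f₂ = f₁ · (v + v_e)/v = 79.94 × 357/352 ≈ 81.07 kHz.
Equivalently f₂ = f₀ · (v + v_e)/(v − v_e).
Beat against the emitted tone (with f₀ = 78800 Hz): |f₂ − f₀| = 2v_e·f₀/(v − v_e) = 2 × 5 × 78800/347 ≈ 2271 Hz.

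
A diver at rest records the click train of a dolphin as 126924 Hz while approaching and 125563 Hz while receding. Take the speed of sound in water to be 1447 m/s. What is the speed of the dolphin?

f₁/f₂ = (v + v_s)/(v − v_s), so v_s = v · (f₁ − f₂)/(f₁ + f₂).
v_s = 1447 × (126924 − 125563)/(126924 + 125563) = 1447 × 1361/252487 ≈ 7.8 m/s.

7.8 m/s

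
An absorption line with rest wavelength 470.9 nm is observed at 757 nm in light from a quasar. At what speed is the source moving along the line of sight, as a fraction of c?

λ'/λ₀ = 1.6076 > 1 (redshift), so the source is receding.
λ'/λ₀ = √((1 + β)/(1 − β)) for a receding source ⇒ β = (r² − 1)/(r² + 1) with r = λ'/λ₀.
β = (2.5842 − 1)/(2.5842 + 1) ≈ 0.442.

0.442c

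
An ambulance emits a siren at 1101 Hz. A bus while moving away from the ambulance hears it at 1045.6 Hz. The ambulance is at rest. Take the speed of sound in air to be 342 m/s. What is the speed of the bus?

17.2 m/s

f' = f · (v − v_o)/v ⇒ v_o = v · |f'/f − 1|.
v_o = 342 × |1045.6/1101 − 1| = 342 × 0.05032 ≈ 17.2 m/s.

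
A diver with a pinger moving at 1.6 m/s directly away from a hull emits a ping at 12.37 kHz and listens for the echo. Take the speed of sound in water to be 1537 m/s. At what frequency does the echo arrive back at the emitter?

The hull receives the sound from a moving source: f₁ = f₀ · v/(v + v_e) = 12.37 × 1537/1538.6 ≈ 12.36 kHz.
On the return leg the diver with a pinger is a moving observer: f₂ = f₁ · (v − v_e)/v = 12.36 × 1535.4/1537 ≈ 12.34 kHz.

12.34 kHz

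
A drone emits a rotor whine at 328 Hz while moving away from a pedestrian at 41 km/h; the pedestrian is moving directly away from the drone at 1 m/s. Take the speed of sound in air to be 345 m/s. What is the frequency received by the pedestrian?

317 Hz

41 km/h = 11.39 m/s.
General Doppler shift: f' = f · (v − v_o)/(v + v_s).
f' = 328 × (345 − 1)/(345 + 11.39) = 328 × 344/356.39 ≈ 317 Hz.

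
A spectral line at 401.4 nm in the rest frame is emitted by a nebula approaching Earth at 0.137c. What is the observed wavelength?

349.7 nm

Relativistic Doppler for wavelength: λ' = λ₀ · √((1 − β)/(1 + β)).
λ' = 401.4 × √(0.8630/1.1370) = 401.4 × 0.87121 ≈ 349.7 nm.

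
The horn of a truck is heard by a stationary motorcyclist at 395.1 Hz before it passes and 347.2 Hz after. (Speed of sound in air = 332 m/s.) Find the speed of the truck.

21.4 m/s

f₁/f₂ = (v + v_s)/(v − v_s), so v_s = v · (f₁ − f₂)/(f₁ + f₂).
v_s = 332 × (395.1 − 347.2)/(395.1 + 347.2) = 332 × 47.9/742.3 ≈ 21.4 m/s.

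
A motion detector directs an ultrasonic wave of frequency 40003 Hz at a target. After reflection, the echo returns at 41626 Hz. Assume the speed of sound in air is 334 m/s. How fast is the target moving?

Double Doppler shift off a moving reflector: f₂ = f₀ · (v + u)/(v − u) (u > 0 toward emitter).
Rearranging, u = v · (f₂ − f₀)/(f₂ + f₀) = 334 × 1623/81629 ≈ 6.6 m/s.
So the target is moving at 6.6 m/s toward the emitter.

6.6 m/s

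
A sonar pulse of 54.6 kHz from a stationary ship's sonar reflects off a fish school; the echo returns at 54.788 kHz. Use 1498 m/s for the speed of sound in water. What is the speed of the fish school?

Double Doppler shift off a moving reflector: f₂ = f₀ · (v + u)/(v − u) (u > 0 toward emitter).
Rearranging, u = v · (f₂ − f₀)/(f₂ + f₀) = 1498 × 0.188/109.388 ≈ 2.57 m/s.
So the fish school is moving at 2.57 m/s toward the emitter.

2.57 m/s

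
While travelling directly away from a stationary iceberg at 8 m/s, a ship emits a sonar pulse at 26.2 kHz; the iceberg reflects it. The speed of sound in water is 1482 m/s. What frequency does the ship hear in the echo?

25.9 kHz

The iceberg receives the sound from a moving source: f₁ = f₀ · v/(v + v_e) = 26.2 × 1482/1490 ≈ 26.1 kHz.
On the return leg the ship is a moving observer: f₂ = f₁ · (v − v_e)/v = 26.1 × 1474/1482 ≈ 25.9 kHz.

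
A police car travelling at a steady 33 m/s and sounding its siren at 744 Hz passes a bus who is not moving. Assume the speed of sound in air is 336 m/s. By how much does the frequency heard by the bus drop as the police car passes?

Approaching: f₁ = f · v/(v − v_s) = 744 × 336/303 ≈ 825 Hz.
Receding: f₂ = f · v/(v + v_s) = 744 × 336/369 ≈ 677 Hz.
Drop: f₁ − f₂ = 2f·v·v_s/(v² − v_s²) = 2 × 744 × 336 × 33/(336² − 33²) ≈ 148 Hz.

148 Hz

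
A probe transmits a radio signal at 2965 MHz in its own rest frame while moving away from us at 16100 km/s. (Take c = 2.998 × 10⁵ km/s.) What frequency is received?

2809.8 MHz

β = v/c = 16100/299800 = 0.0537.
Relativistic Doppler for frequency: f' = f₀ · √((1 − β)/(1 + β)).
f' = 2965 × √(0.9463/1.0537) = 2965 × 0.94767 ≈ 2809.8 MHz.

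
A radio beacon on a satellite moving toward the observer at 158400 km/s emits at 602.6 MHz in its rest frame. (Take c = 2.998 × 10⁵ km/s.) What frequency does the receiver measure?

β = v/c = 158400/299800 = 0.5284.
Relativistic Doppler for frequency: f' = f₀ · √((1 + β)/(1 − β)).
f' = 602.6 × √(1.5284/0.4716) = 602.6 × 1.80013 ≈ 1084.8 MHz.

1084.8 MHz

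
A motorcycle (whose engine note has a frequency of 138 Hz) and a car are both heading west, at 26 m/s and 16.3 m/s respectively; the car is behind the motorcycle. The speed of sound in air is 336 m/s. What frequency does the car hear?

The car is behind, so the motorcycle is moving away from it while the car is moving toward the motorcycle.
Both move, so f' = f · (v + v_o)/(v + v_s).
f' = 138 × (336 + 16.3)/(336 + 26) = 138 × 352.3/362 ≈ 134 Hz.

134 Hz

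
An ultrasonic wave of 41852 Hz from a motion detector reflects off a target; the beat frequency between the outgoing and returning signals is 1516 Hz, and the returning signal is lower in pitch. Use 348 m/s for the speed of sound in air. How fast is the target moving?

6.4 m/s

Double Doppler shift off a moving reflector: f₂ = f₀ · (v + u)/(v − u) (u > 0 toward emitter).
Returning signal is lower, so f₂ = f₀ − Δf = 41852 − 1516 = 40336 Hz.
Rearranging, u = v · (f₂ − f₀)/(f₂ + f₀) = 348 × -1516/82188 ≈ -6.4 m/s.
So the target is moving at 6.4 m/s away from the emitter.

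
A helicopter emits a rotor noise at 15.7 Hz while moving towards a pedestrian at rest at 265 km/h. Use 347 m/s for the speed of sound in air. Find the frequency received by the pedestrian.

265 km/h = 73.61 m/s.
Moving source, stationary observer: f' = f · v/(v − v_s) since the source is approaching.
f' = 15.7 × 347/(347 − 73.61) = 15.7 × 347/273.4 ≈ 19.9 Hz.

19.9 Hz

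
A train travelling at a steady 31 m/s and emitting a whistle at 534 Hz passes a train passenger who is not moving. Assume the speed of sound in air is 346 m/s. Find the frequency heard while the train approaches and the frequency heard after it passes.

587 Hz approaching; 490 Hz receding

Approaching: f₁ = f · v/(v − v_s) = 534 × 346/315 ≈ 587 Hz.
Receding: f₂ = f · v/(v + v_s) = 534 × 346/377 ≈ 490 Hz.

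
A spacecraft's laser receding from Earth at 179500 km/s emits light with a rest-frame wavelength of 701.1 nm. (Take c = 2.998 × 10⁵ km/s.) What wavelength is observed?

β = v/c = 179500/299800 = 0.5987.
Relativistic Doppler for wavelength: λ' = λ₀ · √((1 + β)/(1 − β)).
λ' = 701.1 × √(1.5987/0.4013) = 701.1 × 1.99605 ≈ 1399.4 nm.

1399.4 nm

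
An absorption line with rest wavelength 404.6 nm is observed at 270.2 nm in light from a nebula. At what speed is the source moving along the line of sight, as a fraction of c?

0.383c

λ'/λ₀ = 0.6678 < 1 (blueshift), so the source is approaching.
λ'/λ₀ = √((1 − β)/(1 + β)) for an approaching source ⇒ β = (1 − r²)/(1 + r²) with r = λ'/λ₀.
β = (1 − 0.4460)/(1 + 0.4460) ≈ 0.383.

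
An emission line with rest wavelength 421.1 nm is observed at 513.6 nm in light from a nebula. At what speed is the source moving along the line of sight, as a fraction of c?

0.196

λ'/λ₀ = 1.2197 > 1 (redshift), so the source is receding.
λ'/λ₀ = √((1 + β)/(1 − β)) for a receding source ⇒ β = (r² − 1)/(r² + 1) with r = λ'/λ₀.
β = (1.4876 − 1)/(1.4876 + 1) ≈ 0.196.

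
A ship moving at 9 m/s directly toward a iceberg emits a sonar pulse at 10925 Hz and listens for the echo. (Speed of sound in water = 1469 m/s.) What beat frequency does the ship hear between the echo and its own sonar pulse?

The iceberg receives the sound from a moving source: f₁ = f₀ · v/(v − v_e) = 10925 × 1469/1460 ≈ 10992.3 Hz.
On the return leg the ship is a moving observer: f₂ = f₁ · (v + v_e)/v = 10992.3 × 1478/1469 ≈ 11059.7 Hz.
Equivalently f₂ = f₀ · (v + v_e)/(v − v_e).
Beat against the emitted tone: |f₂ − f₀| = 2v_e·f₀/(v − v_e) = 2 × 9 × 10925/1460 ≈ 135 Hz.

135 Hz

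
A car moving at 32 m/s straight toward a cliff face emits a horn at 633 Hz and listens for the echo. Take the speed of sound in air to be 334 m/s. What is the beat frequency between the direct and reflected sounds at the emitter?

The cliff face receives the sound from a moving source: f₁ = f₀ · v/(v − v_e) = 633 × 334/302 ≈ 700.1 Hz.
On the return leg the car is a moving observer: f₂ = f₁ · (v + v_e)/v = 700.1 × 366/334 ≈ 767.1 Hz.
Equivalently f₂ = f₀ · (v + v_e)/(v − v_e).
Beat against the emitted tone: |f₂ − f₀| = 2v_e·f₀/(v − v_e) = 2 × 32 × 633/302 ≈ 134 Hz.

134 Hz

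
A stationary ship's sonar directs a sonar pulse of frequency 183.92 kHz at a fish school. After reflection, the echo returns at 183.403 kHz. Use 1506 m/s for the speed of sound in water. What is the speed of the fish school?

Double Doppler shift off a moving reflector: f₂ = f₀ · (v + u)/(v − u) (u > 0 toward emitter).
Rearranging, u = v · (f₂ − f₀)/(f₂ + f₀) = 1506 × -0.517/367.323 ≈ -2.12 m/s.
So the fish school is moving at 2.12 m/s away from the emitter.

2.12 m/s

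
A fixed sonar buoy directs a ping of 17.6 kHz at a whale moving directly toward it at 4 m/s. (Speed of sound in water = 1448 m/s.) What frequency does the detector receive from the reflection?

17.70 kHz

The whale first receives the wave as a moving observer: f₁ = f₀ · (v + u)/v = 17.6 × (1448 + 4)/1448 ≈ 17.65 kHz.
On reflection it acts as a source moving toward the stationary detector: f₂ = f₁ · v/(v − u) = 17.65 × 1448/1444 ≈ 17.70 kHz.
Equivalently f₂ = f₀ · (v + u)/(v − u).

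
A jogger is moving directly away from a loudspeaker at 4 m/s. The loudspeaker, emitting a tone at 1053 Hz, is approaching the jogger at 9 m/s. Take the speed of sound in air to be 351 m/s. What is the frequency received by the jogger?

1068 Hz

With source approaching and observer receding, f' = f · (v − v_o)/(v − v_s).
f' = 1053 × (351 − 4)/(351 − 9) = 1053 × 347/342 ≈ 1068 Hz.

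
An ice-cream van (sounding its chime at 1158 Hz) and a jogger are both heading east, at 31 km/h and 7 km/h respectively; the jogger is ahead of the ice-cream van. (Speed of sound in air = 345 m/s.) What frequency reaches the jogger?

1181 Hz

31 km/h = 8.611 m/s; 7 km/h = 1.944 m/s.
The jogger is ahead, so the ice-cream van is moving toward it while the jogger is moving away from the ice-cream van.
With source approaching and observer receding, f' = f · (v − v_o)/(v − v_s).
f' = 1158 × (345 − 1.944)/(345 − 8.611) = 1158 × 343.06/336.39 ≈ 1181 Hz.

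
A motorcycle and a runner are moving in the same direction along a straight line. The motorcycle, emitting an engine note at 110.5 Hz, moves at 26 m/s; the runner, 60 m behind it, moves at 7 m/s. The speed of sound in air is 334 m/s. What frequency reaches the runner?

The runner is behind, so the motorcycle is moving away from it while the runner is moving toward the motorcycle.
Both move, so f' = f · (v + v_o)/(v + v_s).
f' = 110.5 × (334 + 7)/(334 + 26) = 110.5 × 341/360 ≈ 105 Hz.

105 Hz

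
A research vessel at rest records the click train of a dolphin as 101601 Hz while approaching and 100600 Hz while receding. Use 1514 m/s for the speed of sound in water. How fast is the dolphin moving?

f₁/f₂ = (v + v_s)/(v − v_s), so v_s = v · (f₁ − f₂)/(f₁ + f₂).
v_s = 1514 × (101601 − 100600)/(101601 + 100600) = 1514 × 1001/202201 ≈ 7.5 m/s.

7.5 m/s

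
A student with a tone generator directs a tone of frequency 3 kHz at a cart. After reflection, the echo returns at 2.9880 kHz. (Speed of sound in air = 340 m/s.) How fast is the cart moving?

0.68 m/s

Double Doppler shift off a moving reflector: f₂ = f₀ · (v + u)/(v − u) (u > 0 toward emitter).
Rearranging, u = v · (f₂ − f₀)/(f₂ + f₀) = 340 × -0.0120/5.9880 ≈ -0.68 m/s.
So the cart is moving at 0.68 m/s away from the emitter.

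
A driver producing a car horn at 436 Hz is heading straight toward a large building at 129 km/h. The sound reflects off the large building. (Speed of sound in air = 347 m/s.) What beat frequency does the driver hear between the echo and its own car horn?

129 km/h = 35.83 m/s.
The large building receives the sound from a moving source: f₁ = f₀ · v/(v − v_e) = 436 × 347/311.17 ≈ 486.2 Hz.
On the return leg the driver is a moving observer: f₂ = f₁ · (v + v_e)/v = 486.2 × 382.83/347 ≈ 536.4 Hz.
Beat against the emitted tone: |f₂ − f₀| = 2v_e·f₀/(v − v_e) = 2 × 35.83 × 436/311.17 ≈ 100 Hz.

100 Hz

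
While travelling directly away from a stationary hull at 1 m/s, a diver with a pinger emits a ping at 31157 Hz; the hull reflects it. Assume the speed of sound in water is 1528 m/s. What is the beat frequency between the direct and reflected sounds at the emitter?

40.8 Hz

The hull receives the sound from a moving source: f₁ = f₀ · v/(v + v_e) = 31157 × 1528/1529 ≈ 31136.6 Hz.
On the return leg the diver with a pinger is a moving observer: f₂ = f₁ · (v − v_e)/v = 31136.6 × 1527/1528 ≈ 31116.2 Hz.
Equivalently f₂ = f₀ · (v − v_e)/(v + v_e).
Beat against the emitted tone: |f₂ − f₀| = 2v_e·f₀/(v + v_e) = 2 × 1 × 31157/1529 ≈ 40.8 Hz.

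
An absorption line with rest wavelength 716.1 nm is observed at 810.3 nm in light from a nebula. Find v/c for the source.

λ'/λ₀ = 1.1315 > 1 (redshift), so the source is receding.
λ'/λ₀ = √((1 + β)/(1 − β)) for a receding source ⇒ β = (r² − 1)/(r² + 1) with r = λ'/λ₀.
β = (1.2804 − 1)/(1.2804 + 1) ≈ 0.123.

0.123c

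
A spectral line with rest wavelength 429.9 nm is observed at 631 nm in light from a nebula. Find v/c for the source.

λ'/λ₀ = 1.4678 > 1 (redshift), so the source is receding.
λ'/λ₀ = √((1 + β)/(1 − β)) for a receding source ⇒ β = (r² − 1)/(r² + 1) with r = λ'/λ₀.
β = (2.1544 − 1)/(2.1544 + 1) ≈ 0.366.

0.366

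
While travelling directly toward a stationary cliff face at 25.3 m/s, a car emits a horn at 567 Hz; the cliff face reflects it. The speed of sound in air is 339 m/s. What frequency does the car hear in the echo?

The cliff face receives the sound from a moving source: f₁ = f₀ · v/(v − v_e) = 567 × 339/313.7 ≈ 613 Hz.
On the return leg the car is a moving observer: f₂ = f₁ · (v + v_e)/v = 613 × 364.3/339 ≈ 658 Hz.
Equivalently f₂ = f₀ · (v + v_e)/(v − v_e).

658 Hz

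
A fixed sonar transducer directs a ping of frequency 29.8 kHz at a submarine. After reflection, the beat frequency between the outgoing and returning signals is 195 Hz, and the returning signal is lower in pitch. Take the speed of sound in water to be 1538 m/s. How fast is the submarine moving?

Double Doppler shift off a moving reflector: f₂ = f₀ · (v + u)/(v − u) (u > 0 toward emitter).
Returning signal is lower, so f₂ = f₀ − Δf = 29800 − 195 = 29605 Hz.
Rearranging, u = v · (f₂ − f₀)/(f₂ + f₀) = 1538 × -195/59405 ≈ -5.0 m/s.
So the submarine is moving at 5.0 m/s away from the emitter.

5.0 m/s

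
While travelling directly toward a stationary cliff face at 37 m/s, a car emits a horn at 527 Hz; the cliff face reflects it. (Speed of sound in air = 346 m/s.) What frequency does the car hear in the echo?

653 Hz

The cliff face receives the sound from a moving source: f₁ = f₀ · v/(v − v_e) = 527 × 346/309 ≈ 590 Hz.
On the return leg the car is a moving observer: f₂ = f₁ · (v + v_e)/v = 590 × 383/346 ≈ 653 Hz.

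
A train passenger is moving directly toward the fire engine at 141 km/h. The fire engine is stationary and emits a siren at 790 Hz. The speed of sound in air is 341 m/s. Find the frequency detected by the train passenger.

881 Hz

141 km/h = 39.17 m/s.
Moving observer, stationary source: f' = f · (v + v_o)/v.
f' = 790 × (341 + 39.17)/341 = 790 × 380.17/341 ≈ 881 Hz.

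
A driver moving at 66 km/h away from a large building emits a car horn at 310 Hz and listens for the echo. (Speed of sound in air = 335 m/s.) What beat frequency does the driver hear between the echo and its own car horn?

32.2 Hz

66 km/h = 18.33 m/s.
The large building receives the sound from a moving source: f₁ = f₀ · v/(v + v_e) = 310 × 335/353.33 ≈ 293.9 Hz.
On the return leg the driver is a moving observer: f₂ = f₁ · (v − v_e)/v = 293.9 × 316.67/335 ≈ 277.8 Hz.
Beat against the emitted tone: |f₂ − f₀| = 2v_e·f₀/(v + v_e) = 2 × 18.33 × 310/353.33 ≈ 32.2 Hz.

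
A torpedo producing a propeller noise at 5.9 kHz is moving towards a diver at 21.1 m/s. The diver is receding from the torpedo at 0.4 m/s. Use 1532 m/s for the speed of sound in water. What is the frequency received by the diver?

5.98 kHz

With source approaching and observer receding, f' = f · (v − v_o)/(v − v_s).
f' = 5.9 × (1532 − 0.4)/(1532 − 21.1) = 5.9 × 1531.6/1510.9 ≈ 5.98 kHz.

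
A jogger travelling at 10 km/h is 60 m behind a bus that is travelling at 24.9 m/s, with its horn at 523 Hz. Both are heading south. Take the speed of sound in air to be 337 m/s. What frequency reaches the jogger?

491 Hz

10 km/h = 2.778 m/s.
The jogger is behind, so the bus is moving away from it while the jogger is moving toward the bus.
With source receding and observer approaching, f' = f · (v + v_o)/(v + v_s).
f' = 523 × (337 + 2.778)/(337 + 24.9) = 523 × 339.78/361.9 ≈ 491 Hz.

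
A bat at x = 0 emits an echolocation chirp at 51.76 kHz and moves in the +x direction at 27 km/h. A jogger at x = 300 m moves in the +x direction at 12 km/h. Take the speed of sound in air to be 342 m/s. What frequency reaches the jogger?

27 km/h = 7.5 m/s; 12 km/h = 3.333 m/s.
The observer lies on the +x side, so the source is heading toward the observer and the observer is heading away from the source.
General Doppler shift: f' = f · (v − v_o)/(v − v_s).
f' = 51.76 × (342 − 3.333)/(342 − 7.5) = 51.76 × 338.67/334.5 ≈ 52.4 kHz.

52.4 kHz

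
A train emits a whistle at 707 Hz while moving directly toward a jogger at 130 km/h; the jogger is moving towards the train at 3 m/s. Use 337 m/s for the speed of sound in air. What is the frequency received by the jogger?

799 Hz

130 km/h = 36.11 m/s.
Both move, so f' = f · (v + v_o)/(v − v_s).
f' = 707 × (337 + 3)/(337 − 36.11) = 707 × 340/300.89 ≈ 799 Hz.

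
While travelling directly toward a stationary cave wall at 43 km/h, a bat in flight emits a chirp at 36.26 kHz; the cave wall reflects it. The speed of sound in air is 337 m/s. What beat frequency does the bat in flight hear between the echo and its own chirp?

2665 Hz

43 km/h = 11.94 m/s.
The cave wall receives the sound from a moving source: f₁ = f₀ · v/(v − v_e) = 36.26 × 337/325.06 ≈ 37.59 kHz.
On the return leg the bat in flight is a moving observer: f₂ = f₁ · (v + v_e)/v = 37.59 × 348.94/337 ≈ 38.92 kHz.
Equivalently f₂ = f₀ · (v + v_e)/(v − v_e).
Beat against the emitted tone (with f₀ = 36260 Hz): |f₂ − f₀| = 2v_e·f₀/(v − v_e) = 2 × 11.94 × 36260/325.06 ≈ 2665 Hz.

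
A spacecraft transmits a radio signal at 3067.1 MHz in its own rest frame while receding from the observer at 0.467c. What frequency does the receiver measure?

Relativistic Doppler for frequency: f' = f₀ · √((1 − β)/(1 + β)).
f' = 3067.1 × √(0.5330/1.4670) = 3067.1 × 0.60277 ≈ 1848.7 MHz.

1848.7 MHz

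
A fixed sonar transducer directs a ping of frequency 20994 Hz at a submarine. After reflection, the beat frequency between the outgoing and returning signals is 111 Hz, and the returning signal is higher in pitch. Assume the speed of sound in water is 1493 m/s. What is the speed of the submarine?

3.9 m/s

Double Doppler shift off a moving reflector: f₂ = f₀ · (v + u)/(v − u) (u > 0 toward emitter).
Returning signal is higher, so f₂ = f₀ + Δf = 20994 + 111 = 21105 Hz.
Rearranging, u = v · (f₂ − f₀)/(f₂ + f₀) = 1493 × 111/42099 ≈ 3.9 m/s.
So the submarine is moving at 3.9 m/s toward the emitter.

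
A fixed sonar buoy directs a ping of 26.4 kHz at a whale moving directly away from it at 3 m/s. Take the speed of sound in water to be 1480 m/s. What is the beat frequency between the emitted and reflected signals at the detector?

The whale first receives the wave as a moving observer: f₁ = f₀ · (v − u)/v = 26.4 × (1480 − 3)/1480 ≈ 26.3465 kHz.
On reflection it acts as a source moving away from the stationary detector: f₂ = f₁ · v/(v + u) = 26.3465 × 1480/1483 ≈ 26.2932 kHz.
Equivalently f₂ = f₀ · (v − u)/(v + u).
Beat frequency (with f₀ = 26400 Hz): |f₂ − f₀| = 2u·f₀/(v + u) = 2 × 3 × 26400/1483 ≈ 107 Hz.

107 Hz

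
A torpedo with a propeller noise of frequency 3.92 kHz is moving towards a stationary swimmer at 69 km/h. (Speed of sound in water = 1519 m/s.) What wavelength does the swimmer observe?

38.3 cm

69 km/h = 19.17 m/s.
Only the source moves, toward the listener, so f' = f · v/(v − v_s).
f' = 3.92 × 1519/(1519 − 19.17) ≈ 3.97 kHz.
λ' = v/f' = 1519/3970.09 ≈ 38.3 cm.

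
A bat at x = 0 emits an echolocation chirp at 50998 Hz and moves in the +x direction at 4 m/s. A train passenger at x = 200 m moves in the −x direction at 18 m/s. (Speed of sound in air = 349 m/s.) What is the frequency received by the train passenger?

The observer lies on the +x side, so the source is heading toward the observer and the observer is heading toward the source.
General Doppler shift: f' = f · (v + v_o)/(v − v_s).
f' = 50998 × (349 + 18)/(349 − 4) = 50998 × 367/345 ≈ 54250 Hz.

54250 Hz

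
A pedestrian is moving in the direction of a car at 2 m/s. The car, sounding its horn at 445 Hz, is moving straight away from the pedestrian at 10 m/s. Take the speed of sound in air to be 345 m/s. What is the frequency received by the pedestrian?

435 Hz

With source receding and observer approaching, f' = f · (v + v_o)/(v + v_s).
f' = 445 × (345 + 2)/(345 + 10) = 445 × 347/355 ≈ 435 Hz.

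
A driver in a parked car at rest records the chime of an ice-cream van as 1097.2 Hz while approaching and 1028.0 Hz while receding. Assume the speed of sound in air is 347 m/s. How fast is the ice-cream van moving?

f₁/f₂ = (v + v_s)/(v − v_s), so v_s = v · (f₁ − f₂)/(f₁ + f₂).
v_s = 347 × (1097.2 − 1028.0)/(1097.2 + 1028.0) = 347 × 69.2/2125.2 ≈ 11.3 m/s.

11.3 m/s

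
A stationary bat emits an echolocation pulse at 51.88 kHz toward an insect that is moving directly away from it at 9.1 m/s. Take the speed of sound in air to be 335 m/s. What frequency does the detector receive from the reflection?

49.1 kHz

At the insect (a moving observer), f₁ = f₀ · (v − u)/v = 51.88 × 325.9/335 ≈ 50.5 kHz.
The reflection then acts as a moving source: f₂ = f₁ · v/(v + u) ≈ 49.1 kHz.
Equivalently f₂ = f₀ · (v − u)/(v + u).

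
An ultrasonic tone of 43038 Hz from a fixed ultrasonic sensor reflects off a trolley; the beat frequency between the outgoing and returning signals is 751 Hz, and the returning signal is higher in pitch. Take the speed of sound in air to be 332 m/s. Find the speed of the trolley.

2.87 m/s

Double Doppler shift off a moving reflector: f₂ = f₀ · (v + u)/(v − u) (u > 0 toward emitter).
Returning signal is higher, so f₂ = f₀ + Δf = 43038 + 751 = 43789 Hz.
Rearranging, u = v · (f₂ − f₀)/(f₂ + f₀) = 332 × 751/86827 ≈ 2.87 m/s.
So the trolley is moving at 2.87 m/s toward the emitter.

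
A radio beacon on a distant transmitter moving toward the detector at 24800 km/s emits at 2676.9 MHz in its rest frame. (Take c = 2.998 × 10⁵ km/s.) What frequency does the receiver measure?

2908.3 MHz

β = v/c = 24800/299800 = 0.0827.
Relativistic Doppler for frequency: f' = f₀ · √((1 + β)/(1 − β)).
f' = 2676.9 × √(1.0827/0.9173) = 2676.9 × 1.08645 ≈ 2908.3 MHz.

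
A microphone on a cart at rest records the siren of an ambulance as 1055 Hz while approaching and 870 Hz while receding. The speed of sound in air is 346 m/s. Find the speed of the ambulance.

f₁/f₂ = (v + v_s)/(v − v_s), so v_s = v · (f₁ − f₂)/(f₁ + f₂).
v_s = 346 × (1055 − 870)/(1055 + 870) = 346 × 185/1925 ≈ 33 m/s.

33 m/s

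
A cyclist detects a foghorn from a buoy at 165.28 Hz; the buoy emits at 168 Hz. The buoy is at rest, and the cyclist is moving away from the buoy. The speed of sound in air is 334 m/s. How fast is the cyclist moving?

5.4 m/s

f' = f · (v − v_o)/v ⇒ v_o = v · |f'/f − 1|.
v_o = 334 × |165.28/168 − 1| = 334 × 0.01619 ≈ 5.4 m/s.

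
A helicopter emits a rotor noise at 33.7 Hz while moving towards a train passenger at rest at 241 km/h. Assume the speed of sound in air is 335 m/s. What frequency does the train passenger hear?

42.1 Hz

241 km/h = 66.94 m/s.
Only the source moves, toward the listener, so f' = f · v/(v − v_s).
f' = 33.7 × 335/(335 − 66.94) = 33.7 × 335/268.1 ≈ 42.1 Hz.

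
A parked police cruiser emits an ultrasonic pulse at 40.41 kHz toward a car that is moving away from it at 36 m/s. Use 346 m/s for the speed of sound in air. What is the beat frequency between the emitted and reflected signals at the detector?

At the car (a moving observer), f₁ = f₀ · (v − u)/v = 40.41 × 310/346 ≈ 36.21 kHz.
The reflection then acts as a moving source: f₂ = f₁ · v/(v + u) ≈ 32.79 kHz.
Equivalently f₂ = f₀ · (v − u)/(v + u).
Beat frequency (with f₀ = 40410 Hz): |f₂ − f₀| = 2u·f₀/(v + u) = 2 × 36 × 40410/382 ≈ 7617 Hz.

7617 Hz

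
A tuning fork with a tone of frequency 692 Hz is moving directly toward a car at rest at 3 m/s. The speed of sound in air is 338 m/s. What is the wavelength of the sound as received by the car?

48.4 cm

With the source moving toward a stationary observer, f' = f · v/(v − v_s).
f' = 692 × 338/(338 − 3) ≈ 698 Hz.
λ' = v/f' = 338/698.197 ≈ 48.4 cm.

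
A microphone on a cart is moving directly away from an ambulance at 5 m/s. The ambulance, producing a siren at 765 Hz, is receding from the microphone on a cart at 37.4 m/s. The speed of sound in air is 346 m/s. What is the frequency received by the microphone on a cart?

General Doppler shift: f' = f · (v − v_o)/(v + v_s).
f' = 765 × (346 − 5)/(346 + 37.4) = 765 × 341/383.4 ≈ 680 Hz.

680 Hz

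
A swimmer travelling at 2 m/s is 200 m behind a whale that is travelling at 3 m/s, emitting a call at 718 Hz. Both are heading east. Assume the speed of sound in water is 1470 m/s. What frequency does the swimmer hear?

718 Hz

The swimmer is behind, so the whale is moving away from it while the swimmer is moving toward the whale.
General Doppler shift: f' = f · (v + v_o)/(v + v_s).
f' = 718 × (1470 + 2)/(1470 + 3) = 718 × 1472/1473 ≈ 718 Hz.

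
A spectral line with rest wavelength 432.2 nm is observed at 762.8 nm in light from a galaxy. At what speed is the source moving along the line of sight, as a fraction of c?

λ'/λ₀ = 1.7649 > 1 (redshift), so the source is receding.
λ'/λ₀ = √((1 + β)/(1 − β)) for a receding source ⇒ β = (r² − 1)/(r² + 1) with r = λ'/λ₀.
β = (3.1150 − 1)/(3.1150 + 1) ≈ 0.514.

0.514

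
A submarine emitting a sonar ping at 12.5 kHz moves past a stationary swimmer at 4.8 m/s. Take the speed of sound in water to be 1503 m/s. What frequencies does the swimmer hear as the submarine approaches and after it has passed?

Approaching: f₁ = f · v/(v − v_s) = 12.5 × 1503/1498.2 ≈ 12.54 kHz.
Receding: f₂ = f · v/(v + v_s) = 12.5 × 1503/1507.8 ≈ 12.46 kHz.

12.54 kHz approaching; 12.46 kHz receding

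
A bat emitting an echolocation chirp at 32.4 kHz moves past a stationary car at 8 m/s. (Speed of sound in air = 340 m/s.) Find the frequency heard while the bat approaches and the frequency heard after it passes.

33.2 kHz approaching; 31.7 kHz receding

Approaching: f₁ = f · v/(v − v_s) = 32.4 × 340/332 ≈ 33.2 kHz.
Receding: f₂ = f · v/(v + v_s) = 32.4 × 340/348 ≈ 31.7 kHz.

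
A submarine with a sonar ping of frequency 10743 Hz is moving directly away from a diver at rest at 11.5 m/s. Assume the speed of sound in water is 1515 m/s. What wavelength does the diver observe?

14.2 cm

With the source moving away from a stationary observer, f' = f · v/(v + v_s).
f' = 10743 × 1515/(1515 + 11.5) ≈ 10662 Hz.
λ' = v/f' = 1515/10662.1 ≈ 14.2 cm.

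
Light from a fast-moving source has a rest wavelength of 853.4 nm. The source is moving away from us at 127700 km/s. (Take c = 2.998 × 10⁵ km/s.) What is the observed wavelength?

1345.0 nm

β = v/c = 127700/299800 = 0.4260.
Relativistic Doppler for wavelength: λ' = λ₀ · √((1 + β)/(1 − β)).
λ' = 853.4 × √(1.4260/0.5740) = 853.4 × 1.57608 ≈ 1345.0 nm.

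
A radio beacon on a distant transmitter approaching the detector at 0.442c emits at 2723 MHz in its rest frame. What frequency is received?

Relativistic Doppler for frequency: f' = f₀ · √((1 + β)/(1 − β)).
f' = 2723 × √(1.4420/0.5580) = 2723 × 1.60755 ≈ 4377.4 MHz.

4377.4 MHz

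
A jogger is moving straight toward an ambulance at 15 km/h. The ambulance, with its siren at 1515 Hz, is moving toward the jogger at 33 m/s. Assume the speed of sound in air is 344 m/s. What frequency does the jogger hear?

1696 Hz

15 km/h = 4.167 m/s.
General Doppler shift: f' = f · (v + v_o)/(v − v_s).
f' = 1515 × (344 + 4.167)/(344 − 33) = 1515 × 348.17/311 ≈ 1696 Hz.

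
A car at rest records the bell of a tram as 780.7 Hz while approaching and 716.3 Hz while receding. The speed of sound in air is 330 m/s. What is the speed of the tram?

f₁/f₂ = (v + v_s)/(v − v_s), so v_s = v · (f₁ − f₂)/(f₁ + f₂).
v_s = 330 × (780.7 − 716.3)/(780.7 + 716.3) = 330 × 64.4/1497.0 ≈ 14.2 m/s.

14.2 m/s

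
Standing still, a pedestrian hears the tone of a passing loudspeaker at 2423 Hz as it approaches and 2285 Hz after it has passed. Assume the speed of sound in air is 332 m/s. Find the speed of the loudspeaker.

9.7 m/s

f₁/f₂ = (v + v_s)/(v − v_s), so v_s = v · (f₁ − f₂)/(f₁ + f₂).
v_s = 332 × (2423 − 2285)/(2423 + 2285) = 332 × 138/4708 ≈ 9.7 m/s.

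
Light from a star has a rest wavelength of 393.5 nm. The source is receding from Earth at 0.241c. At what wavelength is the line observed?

Relativistic Doppler for wavelength: λ' = λ₀ · √((1 + β)/(1 − β)).
λ' = 393.5 × √(1.2410/0.7590) = 393.5 × 1.27869 ≈ 503.2 nm.

503.2 nm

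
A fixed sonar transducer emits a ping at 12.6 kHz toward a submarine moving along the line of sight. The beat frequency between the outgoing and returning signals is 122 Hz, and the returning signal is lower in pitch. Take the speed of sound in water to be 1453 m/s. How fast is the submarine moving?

7.1 m/s

Double Doppler shift off a moving reflector: f₂ = f₀ · (v + u)/(v − u) (u > 0 toward emitter).
Returning signal is lower, so f₂ = f₀ − Δf = 12600 − 122 = 12478 Hz.
Rearranging, u = v · (f₂ − f₀)/(f₂ + f₀) = 1453 × -122/25078 ≈ -7.1 m/s.
So the submarine is moving at 7.1 m/s away from the emitter.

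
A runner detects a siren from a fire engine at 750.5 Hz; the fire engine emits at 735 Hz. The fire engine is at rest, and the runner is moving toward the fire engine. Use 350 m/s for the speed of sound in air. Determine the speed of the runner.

f' = f · (v + v_o)/v ⇒ v_o = v · |f'/f − 1|.
v_o = 350 × |750.5/735 − 1| = 350 × 0.02109 ≈ 7.4 m/s.

7.4 m/s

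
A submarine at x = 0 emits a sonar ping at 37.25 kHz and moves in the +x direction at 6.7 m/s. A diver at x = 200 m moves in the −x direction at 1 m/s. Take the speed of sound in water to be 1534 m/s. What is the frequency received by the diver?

The observer lies on the +x side, so the source is heading toward the observer and the observer is heading toward the source.
With source approaching and observer approaching, f' = f · (v + v_o)/(v − v_s).
f' = 37.25 × (1534 + 1)/(1534 − 6.7) = 37.25 × 1535/1527.3 ≈ 37.4 kHz.

37.4 kHz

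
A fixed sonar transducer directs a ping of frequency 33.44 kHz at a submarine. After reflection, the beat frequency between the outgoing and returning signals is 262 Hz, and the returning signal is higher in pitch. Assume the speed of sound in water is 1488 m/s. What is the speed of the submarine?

Double Doppler shift off a moving reflector: f₂ = f₀ · (v + u)/(v − u) (u > 0 toward emitter).
Returning signal is higher, so f₂ = f₀ + Δf = 33440 + 262 = 33702 Hz.
Rearranging, u = v · (f₂ − f₀)/(f₂ + f₀) = 1488 × 262/67142 ≈ 5.8 m/s.
So the submarine is moving at 5.8 m/s toward the emitter.

5.8 m/s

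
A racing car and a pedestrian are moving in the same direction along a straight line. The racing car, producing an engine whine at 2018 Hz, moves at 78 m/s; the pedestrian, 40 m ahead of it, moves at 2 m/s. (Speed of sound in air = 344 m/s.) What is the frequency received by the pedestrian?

2595 Hz

The pedestrian is ahead, so the racing car is moving toward it while the pedestrian is moving away from the racing car.
With source approaching and observer receding, f' = f · (v − v_o)/(v − v_s).
f' = 2018 × (344 − 2)/(344 − 78) = 2018 × 342/266 ≈ 2595 Hz.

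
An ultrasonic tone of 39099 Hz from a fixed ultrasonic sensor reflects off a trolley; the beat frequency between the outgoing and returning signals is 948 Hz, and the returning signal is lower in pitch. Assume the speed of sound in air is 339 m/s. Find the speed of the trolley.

Double Doppler shift off a moving reflector: f₂ = f₀ · (v + u)/(v − u) (u > 0 toward emitter).
Returning signal is lower, so f₂ = f₀ − Δf = 39099 − 948 = 38151 Hz.
Rearranging, u = v · (f₂ − f₀)/(f₂ + f₀) = 339 × -948/77250 ≈ -4.2 m/s.
So the trolley is moving at 4.2 m/s away from the emitter.

4.2 m/s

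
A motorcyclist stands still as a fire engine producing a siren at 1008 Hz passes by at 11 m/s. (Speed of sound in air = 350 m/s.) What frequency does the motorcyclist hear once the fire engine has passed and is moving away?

Receding: f₂ = f · v/(v + v_s) = 1008 × 350/361 ≈ 977 Hz.

977 Hz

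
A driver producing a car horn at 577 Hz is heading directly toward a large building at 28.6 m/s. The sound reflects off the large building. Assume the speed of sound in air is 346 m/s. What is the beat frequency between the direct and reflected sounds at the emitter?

The large building receives the sound from a moving source: f₁ = f₀ · v/(v − v_e) = 577 × 346/317.4 ≈ 629.0 Hz.
On the return leg the driver is a moving observer: f₂ = f₁ · (v + v_e)/v = 629.0 × 374.6/346 ≈ 681.0 Hz.
Equivalently f₂ = f₀ · (v + v_e)/(v − v_e).
Beat against the emitted tone: |f₂ − f₀| = 2v_e·f₀/(v − v_e) = 2 × 28.6 × 577/317.4 ≈ 104 Hz.

104 Hz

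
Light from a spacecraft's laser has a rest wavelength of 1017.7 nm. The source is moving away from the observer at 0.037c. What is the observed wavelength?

1056.1 nm

Relativistic Doppler for wavelength: λ' = λ₀ · √((1 + β)/(1 − β)).
λ' = 1017.7 × √(1.0370/0.9630) = 1017.7 × 1.03771 ≈ 1056.1 nm.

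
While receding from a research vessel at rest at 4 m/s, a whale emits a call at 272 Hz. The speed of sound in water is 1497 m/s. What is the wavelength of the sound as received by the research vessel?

5.52 m

With the source moving away from a stationary observer, f' = f · v/(v + v_s).
f' = 272 × 1497/(1497 + 4) ≈ 271 Hz.
λ' = v/f' = 1497/271.275 ≈ 5.52 m.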